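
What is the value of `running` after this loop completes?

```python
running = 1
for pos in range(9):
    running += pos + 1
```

Start at 1, add 1 to 9 = 46
`running` takes the values: 1 → 2 → 4 → 7 → 11 → 16 → 22 → 29 → 37 → 46

Answer: 46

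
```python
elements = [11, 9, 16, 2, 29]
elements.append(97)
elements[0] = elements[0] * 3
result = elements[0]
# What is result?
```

Trace:
`elements = [11, 9, 16, 2, 29]` → elements = [11, 9, 16, 2, 29]
`elements.append(97)` → elements = [11, 9, 16, 2, 29, 97]
`elements[0] = elements[0] * 3` → elements = [33, 9, 16, 2, 29, 97]
`result = elements[0]` → result = 33
So result = 33

Answer: 33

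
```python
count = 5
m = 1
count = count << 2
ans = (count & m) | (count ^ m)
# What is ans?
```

Trace:
`count = 5` → count = 5
`m = 1` → m = 1
`count = count << 2` → count = 20
`ans = (count & m) | (count ^ m)` → ans = 21
So ans = 21

Answer: 21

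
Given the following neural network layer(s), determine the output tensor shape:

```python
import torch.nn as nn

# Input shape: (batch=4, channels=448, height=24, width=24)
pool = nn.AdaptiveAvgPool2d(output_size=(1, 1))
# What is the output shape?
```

Input: (4, 448, 24, 24) -> Output: (4, 448, 1, 1)

Answer: (4, 448, 1, 1)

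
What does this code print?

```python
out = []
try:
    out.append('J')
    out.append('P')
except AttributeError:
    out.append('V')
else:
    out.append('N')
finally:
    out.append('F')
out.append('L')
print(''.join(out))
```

Execution trace: 'J' (try body) → 'P' (try body, no exception) → 'N' (else) → 'F' (finally) → 'L' (after the try/except). Output: JPNFL

Answer: JPNFL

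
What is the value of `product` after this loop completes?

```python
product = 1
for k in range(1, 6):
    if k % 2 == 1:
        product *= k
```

Product of odd numbers 1 to 5
`product` takes the values: 1 → 3 → 15

Answer: 15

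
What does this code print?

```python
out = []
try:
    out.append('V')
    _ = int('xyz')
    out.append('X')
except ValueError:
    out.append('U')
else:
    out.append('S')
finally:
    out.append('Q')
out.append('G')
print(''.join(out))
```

Execution trace: 'V' (try body) → 'U' (except ValueError) → 'Q' (finally) → 'G' (after the try/except). Output: VUQG

Answer: VUQG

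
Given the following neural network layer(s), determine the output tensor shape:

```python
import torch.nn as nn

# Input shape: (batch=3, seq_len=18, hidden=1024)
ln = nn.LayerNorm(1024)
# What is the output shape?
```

Input: (3, 18, 1024) -> Output: (3, 18, 1024)

Answer: (3, 18, 1024)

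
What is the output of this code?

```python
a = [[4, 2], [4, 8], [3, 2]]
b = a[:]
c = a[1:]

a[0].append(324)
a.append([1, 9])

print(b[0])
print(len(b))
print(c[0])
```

Key concept: slice with nested mutation.
Step by step:
`a = [[4, 2], [4, 8], [3, 2]]` → a = [[4, 2], [4, 8], [3, 2]]
`b = a[:]` → b = [[4, 2], [4, 8], [3, 2]]
`c = a[1:]` → c = [[4, 8], [3, 2]]
`a[0].append(324)` → a = [[4, 2, 324], [4, 8], [3, 2]]; b = [[4, 2, 324], [4, 8], [3, 2]]
`a.append([1, 9])` → a = [[4, 2, 324], [4, 8], [3, 2], [1, 9]]
`print(b[0])` → prints [4, 2, 324]
`print(len(b))` → prints 3
`print(c[0])` → prints [4, 8]

Answer:
[4, 2, 324]
3
[4, 8]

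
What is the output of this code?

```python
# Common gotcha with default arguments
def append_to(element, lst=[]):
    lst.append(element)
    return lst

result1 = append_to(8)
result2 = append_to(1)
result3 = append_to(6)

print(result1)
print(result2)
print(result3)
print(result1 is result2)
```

Key concept: mutable default argument gotcha.
Step by step:
`result1 = append_to(8)` → result1 = [8]
`result2 = append_to(1)` → result1 = [8, 1] (same object as result2); result2 = [8, 1] (same object as result1)
`result3 = append_to(6)` → result1 = [8, 1, 6] (same object as result2, result3); result2 = [8, 1, 6] (same object as result1, result3); result3 = [8, 1, 6] (same object as result1, result2)
`print(result1)` → prints [8, 1, 6]
`print(result2)` → prints [8, 1, 6]
`print(result3)` → prints [8, 1, 6]
`print(result1 is result2)` → prints True

Answer:
[8, 1, 6]
[8, 1, 6]
[8, 1, 6]
True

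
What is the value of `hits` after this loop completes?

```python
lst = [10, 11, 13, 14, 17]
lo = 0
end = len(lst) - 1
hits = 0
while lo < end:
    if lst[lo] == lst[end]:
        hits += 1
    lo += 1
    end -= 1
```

Count matching pairs from ends
`hits` takes the values: 0

Answer: 0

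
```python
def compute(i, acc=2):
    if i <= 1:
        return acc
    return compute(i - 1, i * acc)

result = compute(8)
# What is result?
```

Accumulator trace (n, acc): (8, 2) -> (7, 16) -> (6, 112) -> (5, 672) -> (4, 3360) -> (3, 13440) -> (2, 40320) -> (1, 80640) -> return 80640

Answer: 80640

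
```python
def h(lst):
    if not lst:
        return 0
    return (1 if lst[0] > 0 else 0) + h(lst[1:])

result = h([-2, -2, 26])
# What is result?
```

Count of positive elements in [-2, -2, 26] = 1

Answer: 1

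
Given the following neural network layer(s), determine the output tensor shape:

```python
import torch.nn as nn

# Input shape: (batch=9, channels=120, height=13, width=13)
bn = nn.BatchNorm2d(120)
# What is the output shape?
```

Input: (9, 120, 13, 13) -> Output: (9, 120, 13, 13)

Answer: (9, 120, 13, 13)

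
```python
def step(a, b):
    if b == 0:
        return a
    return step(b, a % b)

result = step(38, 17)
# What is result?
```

step(38, 17) -> step(17, 4) -> step(4, 1) -> step(1, 0) -> 1

Answer: 1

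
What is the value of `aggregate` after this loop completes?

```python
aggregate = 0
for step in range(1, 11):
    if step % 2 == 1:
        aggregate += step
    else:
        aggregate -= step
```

Add odd, subtract even
`aggregate` takes the values: 0 → 1 → -1 → 2 → -2 → 3 → -3 → 4 → -4 → 5 → -5

Answer: -5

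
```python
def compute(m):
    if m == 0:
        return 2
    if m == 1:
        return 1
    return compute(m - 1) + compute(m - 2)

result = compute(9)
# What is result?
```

Build up from base cases: compute(0)=2, compute(1)=1, compute(2)=3, compute(3)=4, compute(4)=7, compute(5)=11, compute(6)=18, ..., compute(9)=76

Answer: 76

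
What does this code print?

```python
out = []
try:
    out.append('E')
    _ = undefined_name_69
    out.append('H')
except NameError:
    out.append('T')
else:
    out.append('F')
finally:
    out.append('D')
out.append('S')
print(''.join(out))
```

Execution trace: 'E' (try body) → 'T' (except NameError) → 'D' (finally) → 'S' (after the try/except). Output: ETDS

Answer: ETDS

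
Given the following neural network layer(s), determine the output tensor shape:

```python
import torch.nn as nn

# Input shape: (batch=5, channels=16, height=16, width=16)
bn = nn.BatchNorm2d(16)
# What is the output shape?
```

Input: (5, 16, 16, 16) -> Output: (5, 16, 16, 16)

Answer: (5, 16, 16, 16)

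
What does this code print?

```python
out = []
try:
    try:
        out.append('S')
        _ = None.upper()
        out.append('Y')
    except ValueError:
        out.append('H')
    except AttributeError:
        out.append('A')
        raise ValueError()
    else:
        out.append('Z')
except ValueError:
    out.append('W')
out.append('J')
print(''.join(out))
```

Execution trace: 'S' (inner try body) → 'A' (inner except AttributeError) → 'W' (outer except ValueError) → 'J' (after the try/except). Output: SAWJ

Answer: SAWJ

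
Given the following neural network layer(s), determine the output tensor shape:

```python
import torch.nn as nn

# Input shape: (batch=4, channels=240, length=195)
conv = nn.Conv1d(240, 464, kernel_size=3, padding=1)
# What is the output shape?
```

Input: (4, 240, 195) -> Output: (4, 464, 195)

Answer: (4, 464, 195)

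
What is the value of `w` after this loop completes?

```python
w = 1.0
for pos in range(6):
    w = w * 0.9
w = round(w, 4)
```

Exponential decay: 1.0 * 0.9^6
`w` takes the values: 1.0 → 0.9 → 0.81 → 0.729 → 0.6561 → 0.59049 → 0.531441 → 0.5314

Answer: 0.5314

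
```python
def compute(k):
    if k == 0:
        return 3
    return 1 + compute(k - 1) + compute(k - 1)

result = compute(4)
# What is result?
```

compute(k) = 1 + 2·compute(k-1), compute(0)=3. Closed form: (3+1)·2^4 - 1 = 63.

Answer: 63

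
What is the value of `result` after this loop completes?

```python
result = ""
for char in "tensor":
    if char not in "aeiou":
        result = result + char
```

Remove vowels from 'tensor'
`result` takes the values: "" → "t" → "tn" → "tns" → "tnsr"

Answer: "tnsr"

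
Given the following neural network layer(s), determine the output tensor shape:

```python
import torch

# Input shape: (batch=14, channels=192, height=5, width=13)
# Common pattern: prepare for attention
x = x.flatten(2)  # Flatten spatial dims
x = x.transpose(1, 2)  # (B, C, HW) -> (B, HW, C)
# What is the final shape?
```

Input: (14, 192, 5, 13) -> after flatten(2): (14, 192, 65) -> Output: (14, 65, 192)

Answer: (14, 65, 192)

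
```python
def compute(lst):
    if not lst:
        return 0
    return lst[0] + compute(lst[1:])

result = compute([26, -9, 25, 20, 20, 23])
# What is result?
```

26 + (-9) + 25 + 20 + 20 + 23 + 0 = 105

Answer: 105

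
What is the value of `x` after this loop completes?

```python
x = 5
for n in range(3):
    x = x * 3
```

Multiply by 3, 3 times: 5 * 3^3 = 135
`x` takes the values: 5 → 15 → 45 → 135

Answer: 135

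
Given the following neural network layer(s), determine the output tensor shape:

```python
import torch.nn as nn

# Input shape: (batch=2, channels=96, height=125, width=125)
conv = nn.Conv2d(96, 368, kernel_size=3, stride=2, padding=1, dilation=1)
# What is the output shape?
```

Input: (2, 96, 125, 125) -> Output: (2, 368, 63, 63)

Answer: (2, 368, 63, 63)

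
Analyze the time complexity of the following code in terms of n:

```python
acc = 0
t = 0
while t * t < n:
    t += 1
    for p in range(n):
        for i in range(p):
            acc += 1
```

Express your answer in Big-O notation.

Each loop level contributes: √n × n × n. Multiplying the contributions gives O(n^2√n).

Answer: O(n^2√n)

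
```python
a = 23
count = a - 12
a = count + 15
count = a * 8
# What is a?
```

Trace:
`a = 23` → a = 23
`count = a - 12` → count = 11
`a = count + 15` → a = 26
`count = a * 8` → count = 208
So a = 26

Answer: 26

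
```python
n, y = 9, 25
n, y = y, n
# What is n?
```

Trace:
`n, y = 9, 25` → n = 9; y = 25
`n, y = y, n` → n = 25; y = 9
So n = 25

Answer: 25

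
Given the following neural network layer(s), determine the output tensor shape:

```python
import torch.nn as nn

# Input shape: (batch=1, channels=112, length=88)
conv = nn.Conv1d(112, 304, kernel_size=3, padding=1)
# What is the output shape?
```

Input: (1, 112, 88) -> Output: (1, 304, 88)

Answer: (1, 304, 88)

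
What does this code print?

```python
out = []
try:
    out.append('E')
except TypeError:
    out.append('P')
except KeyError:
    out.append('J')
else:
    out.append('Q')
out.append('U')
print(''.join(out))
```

Execution trace: 'E' (try body, no exception) → 'Q' (else) → 'U' (after the try/except). Output: EQU

Answer: EQU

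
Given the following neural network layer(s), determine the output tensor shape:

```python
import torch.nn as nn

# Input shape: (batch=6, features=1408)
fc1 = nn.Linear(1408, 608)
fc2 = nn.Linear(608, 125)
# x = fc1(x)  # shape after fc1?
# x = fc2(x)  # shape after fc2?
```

Input: (6, 1408) -> after fc1: (6, 608) -> Output: (6, 125)

Answer: (6, 125)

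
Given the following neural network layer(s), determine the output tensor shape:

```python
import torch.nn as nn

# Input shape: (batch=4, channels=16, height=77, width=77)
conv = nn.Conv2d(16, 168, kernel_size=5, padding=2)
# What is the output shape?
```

Input: (4, 16, 77, 77) -> Output: (4, 168, 77, 77)

Answer: (4, 168, 77, 77)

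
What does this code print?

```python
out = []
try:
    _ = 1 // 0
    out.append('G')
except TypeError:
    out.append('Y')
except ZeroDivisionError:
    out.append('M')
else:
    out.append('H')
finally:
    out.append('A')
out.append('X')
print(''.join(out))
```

Execution trace: 'M' (except ZeroDivisionError) → 'A' (finally) → 'X' (after the try/except). Output: MAX

Answer: MAX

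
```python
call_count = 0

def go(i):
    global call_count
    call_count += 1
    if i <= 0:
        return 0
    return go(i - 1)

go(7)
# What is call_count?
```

Linear recursion stepping by 1: 8 calls from i=7 down to ≤0.

Answer: 8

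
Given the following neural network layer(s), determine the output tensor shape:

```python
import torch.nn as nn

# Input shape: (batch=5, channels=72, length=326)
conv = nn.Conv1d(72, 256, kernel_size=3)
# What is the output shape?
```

Input: (5, 72, 326) -> Output: (5, 256, 324)

Answer: (5, 256, 324)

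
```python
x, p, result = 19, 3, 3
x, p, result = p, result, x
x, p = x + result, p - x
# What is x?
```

Trace:
`x, p, result = 19, 3, 3` → x = 19; p = 3; result = 3
`x, p, result = p, result, x` → x = 3; p = 3; result = 19
`x, p = x + result, p - x` → x = 22; p = 0
So x = 22

Answer: 22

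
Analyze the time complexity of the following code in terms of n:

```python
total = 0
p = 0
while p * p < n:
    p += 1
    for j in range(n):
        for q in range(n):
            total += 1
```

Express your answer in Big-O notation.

Each loop level contributes: √n × n × n. Multiplying the contributions gives O(n^2√n).

Answer: O(n^2√n)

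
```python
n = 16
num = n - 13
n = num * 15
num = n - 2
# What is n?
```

Trace:
`n = 16` → n = 16
`num = n - 13` → num = 3
`n = num * 15` → n = 45
`num = n - 2` → num = 43
So n = 45

Answer: 45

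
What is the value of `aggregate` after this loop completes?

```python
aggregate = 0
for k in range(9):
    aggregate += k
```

Sum of 0 to 8 = 36
`aggregate` takes the values: 0 → 1 → 3 → 6 → 10 → 15 → 21 → 28 → 36

Answer: 36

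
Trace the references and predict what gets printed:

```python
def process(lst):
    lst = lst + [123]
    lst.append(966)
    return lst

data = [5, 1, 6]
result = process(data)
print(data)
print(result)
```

Key concept: rebinding parameter vs mutation.
Step by step:
`data = [5, 1, 6]` → data = [5, 1, 6]
`result = process(data)` → result = [5, 1, 6, 123, 966]
`print(data)` → prints [5, 1, 6]
`print(result)` → prints [5, 1, 6, 123, 966]

Answer:
[5, 1, 6]
[5, 1, 6, 123, 966]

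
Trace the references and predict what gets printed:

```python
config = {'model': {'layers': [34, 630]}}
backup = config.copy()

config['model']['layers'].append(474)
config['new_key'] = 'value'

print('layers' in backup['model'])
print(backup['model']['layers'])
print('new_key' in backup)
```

Key concept: shallow copy gotcha with nested dict.
Step by step:
`config = {'model': {'layers': [34, 630]}}` → config = {'model': {'layers': [34, 630]}}
`backup = config.copy()` → backup = {'model': {'layers': [34, 630]}}
`config['model']['layers'].append(474)` → config = {'model': {'layers': [34, 630, 474]}}; backup = {'model': {'layers': [34, 630, 474]}}
`config['new_key'] = 'value'` → config = {'model': {'layers': [34, 630, 474]}, 'new_key': 'value'}
`print('layers' in backup['model'])` → prints True
`print(backup['model']['layers'])` → prints [34, 630, 474]
`print('new_key' in backup)` → prints False

Answer:
True
[34, 630, 474]
False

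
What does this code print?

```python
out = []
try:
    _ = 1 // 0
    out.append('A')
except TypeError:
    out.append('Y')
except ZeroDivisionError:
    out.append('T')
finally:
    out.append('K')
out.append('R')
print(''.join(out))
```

Execution trace: 'T' (except ZeroDivisionError) → 'K' (finally) → 'R' (after the try/except). Output: TKR

Answer: TKR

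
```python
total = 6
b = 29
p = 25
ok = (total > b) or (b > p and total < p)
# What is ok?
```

Trace:
`total = 6` → total = 6
`b = 29` → b = 29
`p = 25` → p = 25
`ok = (total > b) or (b > p and total < p)` → ok = True
So ok = True

Answer: True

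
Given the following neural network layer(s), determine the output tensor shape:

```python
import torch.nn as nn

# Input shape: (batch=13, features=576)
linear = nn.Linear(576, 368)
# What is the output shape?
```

Input: (13, 576) -> Output: (13, 368)

Answer: (13, 368)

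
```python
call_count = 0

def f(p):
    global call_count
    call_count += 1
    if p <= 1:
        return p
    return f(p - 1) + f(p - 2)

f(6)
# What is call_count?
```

Calls(p) = 1 + Calls(p-1) + Calls(p-2); Calls(0)=Calls(1)=1. For p=6 this gives 25.

Answer: 25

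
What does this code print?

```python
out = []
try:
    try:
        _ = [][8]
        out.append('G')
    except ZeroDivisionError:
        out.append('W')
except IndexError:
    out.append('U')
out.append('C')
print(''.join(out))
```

Execution trace: 'U' (outer except IndexError) → 'C' (after the try/except). Output: UC

Answer: UC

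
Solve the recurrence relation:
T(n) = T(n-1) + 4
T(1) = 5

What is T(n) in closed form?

Unrolling: T(n) = T(1) + 4·(n-1) = 5 + 4(n-1) = 4n + 1.

Answer: T(n) = 4n + 1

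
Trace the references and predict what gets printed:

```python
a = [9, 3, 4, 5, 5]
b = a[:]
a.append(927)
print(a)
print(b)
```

Key concept: slice [:] creates copy.
Step by step:
`a = [9, 3, 4, 5, 5]` → a = [9, 3, 4, 5, 5]
`b = a[:]` → b = [9, 3, 4, 5, 5]
`a.append(927)` → a = [9, 3, 4, 5, 5, 927]
`print(a)` → prints [9, 3, 4, 5, 5, 927]
`print(b)` → prints [9, 3, 4, 5, 5]

Answer:
[9, 3, 4, 5, 5, 927]
[9, 3, 4, 5, 5]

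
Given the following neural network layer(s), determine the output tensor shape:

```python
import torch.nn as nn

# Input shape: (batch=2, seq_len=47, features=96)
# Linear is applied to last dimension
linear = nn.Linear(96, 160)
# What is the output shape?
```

Input: (2, 47, 96) -> Output: (2, 47, 160)

Answer: (2, 47, 160)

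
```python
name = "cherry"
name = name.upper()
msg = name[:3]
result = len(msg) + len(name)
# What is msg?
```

Trace:
`name = "cherry"` → name = 'cherry'
`name = name.upper()` → name = 'CHERRY'
`msg = name[:3]` → msg = 'CHE'
`result = len(msg) + len(name)` → result = 9
So msg = 'CHE'

Answer: 'CHE'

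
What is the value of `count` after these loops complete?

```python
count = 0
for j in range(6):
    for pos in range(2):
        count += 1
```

6 * 2 = 12
`count` takes the values: 0 → 1 → 2 → 3 → 4 → 5 → 6 → 7 → 8 → 9 → 10 → 11 → 12

Answer: 12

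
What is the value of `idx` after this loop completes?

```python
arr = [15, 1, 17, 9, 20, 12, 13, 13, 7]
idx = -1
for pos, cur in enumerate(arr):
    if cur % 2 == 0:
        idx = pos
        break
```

First even number index in [15, 1, 17, 9, 20, 12, 13, 13, 7]
`idx` takes the values: -1 → 4

Answer: 4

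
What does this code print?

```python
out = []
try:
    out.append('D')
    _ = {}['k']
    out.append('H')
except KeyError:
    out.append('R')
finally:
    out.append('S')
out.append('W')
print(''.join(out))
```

Execution trace: 'D' (try body) → 'R' (except KeyError) → 'S' (finally) → 'W' (after the try/except). Output: DRSW

Answer: DRSW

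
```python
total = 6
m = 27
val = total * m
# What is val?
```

Trace:
`total = 6` → total = 6
`m = 27` → m = 27
`val = total * m` → val = 162
So val = 162

Answer: 162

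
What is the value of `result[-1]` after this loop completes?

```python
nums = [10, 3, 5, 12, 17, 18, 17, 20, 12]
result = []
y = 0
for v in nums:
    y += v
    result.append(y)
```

Cumulative sum ends at 114
`result` takes the values: [] → [10] → [10, 13] → [10, 13, 18] → [10, 13, 18, 30] → [10, 13, 18, 30, 47] → [10, 13, 18, 30, 47, 65] → [10, 13, 18, 30, 47, 65, 82] → [10, 13, 18, 30, 47, 65, 82, 102] → [10, 13, 18, 30, 47, 65, 82, 102, 114]
So `result[-1]` = 114

Answer: 114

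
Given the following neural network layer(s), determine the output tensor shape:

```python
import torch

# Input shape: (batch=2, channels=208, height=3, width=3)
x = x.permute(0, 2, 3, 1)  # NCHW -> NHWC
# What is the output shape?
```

Input: (2, 208, 3, 3) -> Output: (2, 3, 3, 208)

Answer: (2, 3, 3, 208)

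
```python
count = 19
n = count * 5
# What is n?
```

Trace:
`count = 19` → count = 19
`n = count * 5` → n = 95
So n = 95

Answer: 95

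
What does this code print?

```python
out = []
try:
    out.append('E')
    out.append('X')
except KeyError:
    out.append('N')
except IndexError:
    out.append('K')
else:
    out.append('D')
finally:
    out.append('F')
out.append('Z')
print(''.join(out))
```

Execution trace: 'E' (try body) → 'X' (try body, no exception) → 'D' (else) → 'F' (finally) → 'Z' (after the try/except). Output: EXDFZ

Answer: EXDFZ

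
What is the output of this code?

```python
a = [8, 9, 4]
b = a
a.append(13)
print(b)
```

Key concept: basic list aliasing.
Step by step:
`a = [8, 9, 4]` → a = [8, 9, 4]
`b = a` → b = [8, 9, 4] (same object as a)
`a.append(13)` → a = [8, 9, 4, 13] (same object as b); b = [8, 9, 4, 13] (same object as a)
`print(b)` → prints [8, 9, 4, 13]

Answer: [8, 9, 4, 13]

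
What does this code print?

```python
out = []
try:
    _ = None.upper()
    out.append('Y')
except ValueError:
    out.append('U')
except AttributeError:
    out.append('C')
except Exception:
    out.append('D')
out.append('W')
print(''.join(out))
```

Execution trace: 'C' (except AttributeError) → 'W' (after the try/except). Output: CW

Answer: CW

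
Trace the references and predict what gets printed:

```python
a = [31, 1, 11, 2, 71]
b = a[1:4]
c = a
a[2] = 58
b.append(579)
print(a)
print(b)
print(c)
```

Key concept: slice vs alias.
Step by step:
`a = [31, 1, 11, 2, 71]` → a = [31, 1, 11, 2, 71]
`b = a[1:4]` → b = [1, 11, 2]
`c = a` → c = [31, 1, 11, 2, 71] (same object as a)
`a[2] = 58` → a = [31, 1, 58, 2, 71] (same object as c); c = [31, 1, 58, 2, 71] (same object as a)
`b.append(579)` → b = [1, 11, 2, 579]
`print(a)` → prints [31, 1, 58, 2, 71]
`print(b)` → prints [1, 11, 2, 579]
`print(c)` → prints [31, 1, 58, 2, 71]

Answer:
[31, 1, 58, 2, 71]
[1, 11, 2, 579]
[31, 1, 58, 2, 71]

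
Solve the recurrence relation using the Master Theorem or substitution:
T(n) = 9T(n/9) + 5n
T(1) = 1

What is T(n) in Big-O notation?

By Master Theorem: a=9, b=9, f(n)=5n. Since log_9(9) = 1 and f(n) = Θ(n^1), Case 2 applies. T(n) = O(n log n).

Answer: O(n log n)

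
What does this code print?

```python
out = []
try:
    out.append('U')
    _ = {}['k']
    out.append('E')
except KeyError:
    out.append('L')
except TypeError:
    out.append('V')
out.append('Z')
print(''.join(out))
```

Execution trace: 'U' (try body) → 'L' (except KeyError) → 'Z' (after the try/except). Output: ULZ

Answer: ULZ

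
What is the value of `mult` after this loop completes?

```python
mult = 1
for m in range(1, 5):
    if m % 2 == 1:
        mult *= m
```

Product of odd numbers 1 to 4
`mult` takes the values: 1 → 3

Answer: 3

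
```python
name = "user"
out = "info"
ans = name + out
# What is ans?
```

Trace:
`name = "user"` → name = 'user'
`out = "info"` → out = 'info'
`ans = name + out` → ans = 'userinfo'
So ans = 'userinfo'

Answer: 'userinfo'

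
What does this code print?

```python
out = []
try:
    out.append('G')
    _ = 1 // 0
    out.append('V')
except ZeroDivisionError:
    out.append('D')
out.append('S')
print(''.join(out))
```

Execution trace: 'G' (try body) → 'D' (except ZeroDivisionError) → 'S' (after the try/except). Output: GDS

Answer: GDS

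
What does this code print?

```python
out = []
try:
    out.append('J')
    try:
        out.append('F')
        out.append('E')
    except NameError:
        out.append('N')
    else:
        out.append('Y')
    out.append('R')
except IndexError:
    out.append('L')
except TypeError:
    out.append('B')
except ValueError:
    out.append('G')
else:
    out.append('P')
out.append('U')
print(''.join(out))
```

Execution trace: 'J' (try body) → 'F' (inner try body) → 'E' (inner try body, no exception) → 'Y' (inner else) → 'R' (try body, no exception) → 'P' (else) → 'U' (after the try/except). Output: JFEYRPU

Answer: JFEYRPU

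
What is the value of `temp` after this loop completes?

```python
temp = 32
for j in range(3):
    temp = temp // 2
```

Halve 3 times: 32 // 2^3 = 4
`temp` takes the values: 32 → 16 → 8 → 4

Answer: 4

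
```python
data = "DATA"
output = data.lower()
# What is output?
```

Trace:
`data = "DATA"` → data = 'DATA'
`output = data.lower()` → output = 'data'
So output = 'data'

Answer: 'data'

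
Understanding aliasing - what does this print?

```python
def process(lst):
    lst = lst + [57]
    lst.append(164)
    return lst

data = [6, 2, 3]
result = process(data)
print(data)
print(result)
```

Key concept: rebinding parameter vs mutation.
Step by step:
`data = [6, 2, 3]` → data = [6, 2, 3]
`result = process(data)` → result = [6, 2, 3, 57, 164]
`print(data)` → prints [6, 2, 3]
`print(result)` → prints [6, 2, 3, 57, 164]

Answer:
[6, 2, 3]
[6, 2, 3, 57, 164]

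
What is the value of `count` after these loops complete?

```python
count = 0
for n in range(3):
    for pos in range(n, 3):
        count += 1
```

Upper triangle: 3 + 2 + ... + 1
`count` takes the values: 0 → 1 → 2 → 3 → 4 → 5 → 6

Answer: 6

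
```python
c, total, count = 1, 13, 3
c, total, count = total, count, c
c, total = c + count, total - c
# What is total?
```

Trace:
`c, total, count = 1, 13, 3` → c = 1; total = 13; count = 3
`c, total, count = total, count, c` → c = 13; total = 3; count = 1
`c, total = c + count, total - c` → c = 14; total = -10
So total = -10

Answer: -10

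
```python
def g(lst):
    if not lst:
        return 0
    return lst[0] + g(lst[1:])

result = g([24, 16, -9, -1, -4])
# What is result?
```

24 + 16 + (-9) + (-1) + (-4) + 0 = 26

Answer: 26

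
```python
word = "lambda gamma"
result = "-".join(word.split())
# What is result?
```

Trace:
`word = "lambda gamma"` → word = 'lambda gamma'
`result = "-".join(word.split())` → result = 'lambda-gamma'
So result = 'lambda-gamma'

Answer: 'lambda-gamma'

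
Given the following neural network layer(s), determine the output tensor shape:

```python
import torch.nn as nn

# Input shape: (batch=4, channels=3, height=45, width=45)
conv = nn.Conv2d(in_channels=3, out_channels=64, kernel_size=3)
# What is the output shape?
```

Input: (4, 3, 45, 45) -> Output: (4, 64, 43, 43)

Answer: (4, 64, 43, 43)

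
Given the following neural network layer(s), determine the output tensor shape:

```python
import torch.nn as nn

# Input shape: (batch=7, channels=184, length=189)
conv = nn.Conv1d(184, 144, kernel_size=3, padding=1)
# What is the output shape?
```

Input: (7, 184, 189) -> Output: (7, 144, 189)

Answer: (7, 144, 189)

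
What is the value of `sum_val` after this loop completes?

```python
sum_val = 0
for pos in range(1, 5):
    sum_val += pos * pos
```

Sum of squares 1² to 4² = 30
`sum_val` takes the values: 0 → 1 → 5 → 14 → 30

Answer: 30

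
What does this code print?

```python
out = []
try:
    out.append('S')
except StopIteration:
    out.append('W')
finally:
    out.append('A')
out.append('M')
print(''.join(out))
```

Execution trace: 'S' (try body, no exception) → 'A' (finally) → 'M' (after the try/except). Output: SAM

Answer: SAM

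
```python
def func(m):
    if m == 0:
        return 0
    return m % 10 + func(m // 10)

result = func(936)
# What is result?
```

Sum of digits of 936: 6 + 3 + 9 = 18

Answer: 18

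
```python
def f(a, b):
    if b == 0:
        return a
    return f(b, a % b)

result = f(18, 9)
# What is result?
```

f(18, 9) -> f(9, 0) -> 9

Answer: 9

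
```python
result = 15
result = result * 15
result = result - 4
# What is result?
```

Trace:
`result = 15` → result = 15
`result = result * 15` → result = 225
`result = result - 4` → result = 221
So result = 221

Answer: 221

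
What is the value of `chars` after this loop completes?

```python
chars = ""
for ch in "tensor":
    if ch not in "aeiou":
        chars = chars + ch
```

Remove vowels from 'tensor'
`chars` takes the values: "" → "t" → "tn" → "tns" → "tnsr"

Answer: "tnsr"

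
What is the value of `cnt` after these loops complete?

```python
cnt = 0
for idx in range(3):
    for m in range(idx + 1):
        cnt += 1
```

Triangle: 1 + 2 + ... + 3
`cnt` takes the values: 0 → 1 → 2 → 3 → 4 → 5 → 6

Answer: 6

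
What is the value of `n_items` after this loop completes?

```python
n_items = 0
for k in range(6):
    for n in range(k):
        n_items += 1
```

Triangle number: 0+1+2+...+5
`n_items` takes the values: 0 → 1 → 2 → 3 → 4 → 5 → 6 → 7 → 8 → 9 → 10 → 11 → 12 → 13 → 14 → 15

Answer: 15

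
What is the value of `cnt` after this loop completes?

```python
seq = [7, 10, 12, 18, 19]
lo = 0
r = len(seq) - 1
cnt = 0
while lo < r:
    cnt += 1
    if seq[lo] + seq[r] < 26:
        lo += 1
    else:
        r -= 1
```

Steps to find pair summing to 26
`cnt` takes the values: 0 → 1 → 2 → 3 → 4

Answer: 4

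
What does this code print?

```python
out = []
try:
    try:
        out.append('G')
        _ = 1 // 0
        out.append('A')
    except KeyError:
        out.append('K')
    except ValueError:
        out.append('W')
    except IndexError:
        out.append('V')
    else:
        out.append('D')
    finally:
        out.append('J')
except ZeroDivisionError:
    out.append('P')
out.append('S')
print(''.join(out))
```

Execution trace: 'G' (try body) → 'J' (finally) → 'P' (outer except ZeroDivisionError) → 'S' (after the try/except). Output: GJPS

Answer: GJPS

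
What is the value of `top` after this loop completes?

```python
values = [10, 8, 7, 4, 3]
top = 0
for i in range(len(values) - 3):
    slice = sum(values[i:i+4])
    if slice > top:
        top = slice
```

Max sum of 4-element window in [10, 8, 7, 4, 3]
`top` takes the values: 0 → 29

Answer: 29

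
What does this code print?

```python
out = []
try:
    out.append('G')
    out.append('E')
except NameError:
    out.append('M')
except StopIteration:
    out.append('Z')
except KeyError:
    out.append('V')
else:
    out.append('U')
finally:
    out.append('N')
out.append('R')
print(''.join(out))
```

Execution trace: 'G' (try body) → 'E' (try body, no exception) → 'U' (else) → 'N' (finally) → 'R' (after the try/except). Output: GEUNR

Answer: GEUNR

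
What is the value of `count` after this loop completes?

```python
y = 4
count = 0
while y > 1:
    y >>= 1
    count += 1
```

Count right shifts until 1
`count` takes the values: 0 → 1 → 2

Answer: 2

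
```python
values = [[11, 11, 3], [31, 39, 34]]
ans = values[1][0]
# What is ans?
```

Trace:
`values = [[11, 11, 3], [31, 39, 34]]` → values = [[11, 11, 3], [31, 39, 34]]
`ans = values[1][0]` → ans = 31
So ans = 31

Answer: 31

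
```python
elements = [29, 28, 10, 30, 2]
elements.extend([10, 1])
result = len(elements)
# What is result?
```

Trace:
`elements = [29, 28, 10, 30, 2]` → elements = [29, 28, 10, 30, 2]
`elements.extend([10, 1])` → elements = [29, 28, 10, 30, 2, 10, 1]
`result = len(elements)` → result = 7
So result = 7

Answer: 7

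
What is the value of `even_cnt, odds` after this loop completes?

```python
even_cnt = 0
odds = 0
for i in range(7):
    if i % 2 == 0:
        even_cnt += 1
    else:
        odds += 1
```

Count evens and odds in range(7)
`even_cnt, odds` takes the values: (0, 0) → (1, 0) → (1, 1) → (2, 1) → (2, 2) → (3, 2) → (3, 3) → (4, 3)

Answer: 4, 3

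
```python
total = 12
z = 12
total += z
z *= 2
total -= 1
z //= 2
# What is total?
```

Trace:
`total = 12` → total = 12
`z = 12` → z = 12
`total += z` → total = 24
`z *= 2` → z = 24
`total -= 1` → total = 23
`z //= 2` → z = 12
So total = 23

Answer: 23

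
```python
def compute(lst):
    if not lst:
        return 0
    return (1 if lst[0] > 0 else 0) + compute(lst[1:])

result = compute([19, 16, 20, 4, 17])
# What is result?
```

Count of positive elements in [19, 16, 20, 4, 17] = 5

Answer: 5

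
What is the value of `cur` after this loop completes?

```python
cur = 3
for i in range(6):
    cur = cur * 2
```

Multiply by 2, 6 times: 3 * 2^6 = 192
`cur` takes the values: 3 → 6 → 12 → 24 → 48 → 96 → 192

Answer: 192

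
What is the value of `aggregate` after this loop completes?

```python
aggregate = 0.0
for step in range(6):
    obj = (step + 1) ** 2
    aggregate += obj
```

Sum of squared losses 1² + 2² + ... + 6²
`aggregate` takes the values: 0.0 → 1.0 → 5.0 → 14.0 → 30.0 → 55.0 → 91.0

Answer: 91.0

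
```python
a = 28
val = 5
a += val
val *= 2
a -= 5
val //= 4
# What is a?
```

Trace:
`a = 28` → a = 28
`val = 5` → val = 5
`a += val` → a = 33
`val *= 2` → val = 10
`a -= 5` → a = 28
`val //= 4` → val = 2
So a = 28

Answer: 28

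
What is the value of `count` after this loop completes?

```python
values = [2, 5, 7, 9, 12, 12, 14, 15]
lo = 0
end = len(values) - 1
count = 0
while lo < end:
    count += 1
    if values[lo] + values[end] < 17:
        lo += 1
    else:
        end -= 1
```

Steps to find pair summing to 17
`count` takes the values: 0 → 1 → 2 → 3 → 4 → 5 → 6 → 7

Answer: 7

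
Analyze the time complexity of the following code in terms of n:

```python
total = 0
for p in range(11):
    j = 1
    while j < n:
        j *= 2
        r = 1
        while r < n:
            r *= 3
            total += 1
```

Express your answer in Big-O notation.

Each loop level contributes: 1 × log n × log n. Multiplying the contributions gives O(log² n).

Answer: O(log² n)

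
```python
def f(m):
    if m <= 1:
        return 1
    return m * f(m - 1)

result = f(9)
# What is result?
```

f(9) = 9 * 8 * 7 * 6 * 5 * 4 * 3 * 2 * 1 = 362880

Answer: 362880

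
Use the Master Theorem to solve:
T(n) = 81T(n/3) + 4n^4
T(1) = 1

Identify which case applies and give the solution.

a=81, b=3, f(n)=4n^4. log_3(81) = 4. Since c=4 = 4, Case 2 applies: T(n) = Θ(n^log_b(a) · log n) = O(n^4 log n).

Answer: O(n^4 log n) - Case 2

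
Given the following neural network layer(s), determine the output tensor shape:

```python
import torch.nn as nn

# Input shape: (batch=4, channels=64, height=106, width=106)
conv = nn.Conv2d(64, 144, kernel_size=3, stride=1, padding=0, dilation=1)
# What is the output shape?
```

Input: (4, 64, 106, 106) -> Output: (4, 144, 104, 104)

Answer: (4, 144, 104, 104)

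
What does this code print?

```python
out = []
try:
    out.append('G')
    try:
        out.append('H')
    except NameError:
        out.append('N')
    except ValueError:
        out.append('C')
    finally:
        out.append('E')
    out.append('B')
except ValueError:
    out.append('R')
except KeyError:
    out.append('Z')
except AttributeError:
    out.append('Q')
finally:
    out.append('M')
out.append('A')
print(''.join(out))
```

Execution trace: 'G' (try body) → 'H' (inner try body, no exception) → 'E' (inner finally) → 'B' (try body, no exception) → 'M' (finally) → 'A' (after the try/except). Output: GHEBMA

Answer: GHEBMA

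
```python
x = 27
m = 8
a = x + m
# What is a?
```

Trace:
`x = 27` → x = 27
`m = 8` → m = 8
`a = x + m` → a = 35
So a = 35

Answer: 35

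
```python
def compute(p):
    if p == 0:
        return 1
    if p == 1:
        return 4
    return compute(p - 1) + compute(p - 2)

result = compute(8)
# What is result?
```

Build up from base cases: compute(0)=1, compute(1)=4, compute(2)=5, compute(3)=9, compute(4)=14, compute(5)=23, compute(6)=37, ..., compute(8)=97

Answer: 97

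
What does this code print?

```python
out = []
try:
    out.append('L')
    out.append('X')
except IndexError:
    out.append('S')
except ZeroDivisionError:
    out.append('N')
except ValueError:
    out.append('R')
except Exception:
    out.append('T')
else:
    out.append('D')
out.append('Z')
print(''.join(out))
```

Execution trace: 'L' (try body) → 'X' (try body, no exception) → 'D' (else) → 'Z' (after the try/except). Output: LXDZ

Answer: LXDZ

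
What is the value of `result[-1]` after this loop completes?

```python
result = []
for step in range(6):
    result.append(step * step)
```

Last element of squares 0 to 5
`result` takes the values: [] → [0] → [0, 1] → [0, 1, 4] → [0, 1, 4, 9] → [0, 1, 4, 9, 16] → [0, 1, 4, 9, 16, 25]
So `result[-1]` = 25

Answer: 25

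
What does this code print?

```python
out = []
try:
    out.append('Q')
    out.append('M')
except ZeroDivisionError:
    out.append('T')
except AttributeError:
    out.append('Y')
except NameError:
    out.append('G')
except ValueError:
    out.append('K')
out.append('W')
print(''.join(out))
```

Execution trace: 'Q' (try body) → 'M' (try body, no exception) → 'W' (after the try/except). Output: QMW

Answer: QMW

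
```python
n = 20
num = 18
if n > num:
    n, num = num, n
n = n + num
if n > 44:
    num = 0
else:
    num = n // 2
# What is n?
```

Trace:
`n = 20` → n = 20
`num = 18` → num = 18
`if n > num: ...` → n > num is True → n = 18; num = 20
`n = n + num` → n = 38
`if n > 44: ...` → n > 44 is False, take else branch → num = 19
So n = 38

Answer: 38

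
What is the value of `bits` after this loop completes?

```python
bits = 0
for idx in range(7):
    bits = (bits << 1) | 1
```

Build 7 consecutive 1-bits: 0b1111111
`bits` takes the values: 0 → 1 → 3 → 7 → 15 → 31 → 63 → 127

Answer: 127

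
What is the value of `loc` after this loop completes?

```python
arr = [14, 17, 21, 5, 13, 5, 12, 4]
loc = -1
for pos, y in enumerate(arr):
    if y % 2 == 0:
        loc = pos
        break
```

First even number index in [14, 17, 21, 5, 13, 5, 12, 4]
`loc` takes the values: -1 → 0

Answer: 0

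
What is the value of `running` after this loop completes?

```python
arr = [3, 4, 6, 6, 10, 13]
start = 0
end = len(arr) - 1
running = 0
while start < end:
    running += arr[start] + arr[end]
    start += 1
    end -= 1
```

Sum of pairs from ends
`running` takes the values: 0 → 16 → 30 → 42

Answer: 42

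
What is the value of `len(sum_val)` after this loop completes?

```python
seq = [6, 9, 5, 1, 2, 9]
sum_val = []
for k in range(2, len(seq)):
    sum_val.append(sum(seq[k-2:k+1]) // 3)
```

Number of 3-element averages
`sum_val` takes the values: [] → [6] → [6, 5] → [6, 5, 2] → [6, 5, 2, 4]
So `len(sum_val)` = 4

Answer: 4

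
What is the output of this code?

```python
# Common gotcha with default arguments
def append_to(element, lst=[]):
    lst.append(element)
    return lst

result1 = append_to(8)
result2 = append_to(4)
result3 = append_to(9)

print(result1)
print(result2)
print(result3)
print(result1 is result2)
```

Key concept: mutable default argument gotcha.
Step by step:
`result1 = append_to(8)` → result1 = [8]
`result2 = append_to(4)` → result1 = [8, 4] (same object as result2); result2 = [8, 4] (same object as result1)
`result3 = append_to(9)` → result1 = [8, 4, 9] (same object as result2, result3); result2 = [8, 4, 9] (same object as result1, result3); result3 = [8, 4, 9] (same object as result1, result2)
`print(result1)` → prints [8, 4, 9]
`print(result2)` → prints [8, 4, 9]
`print(result3)` → prints [8, 4, 9]
`print(result1 is result2)` → prints True

Answer:
[8, 4, 9]
[8, 4, 9]
[8, 4, 9]
True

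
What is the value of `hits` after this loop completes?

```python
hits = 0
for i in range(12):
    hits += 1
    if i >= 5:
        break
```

Loop breaks when i reaches 5, hits is 6
`hits` takes the values: 0 → 1 → 2 → 3 → 4 → 5 → 6

Answer: 6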